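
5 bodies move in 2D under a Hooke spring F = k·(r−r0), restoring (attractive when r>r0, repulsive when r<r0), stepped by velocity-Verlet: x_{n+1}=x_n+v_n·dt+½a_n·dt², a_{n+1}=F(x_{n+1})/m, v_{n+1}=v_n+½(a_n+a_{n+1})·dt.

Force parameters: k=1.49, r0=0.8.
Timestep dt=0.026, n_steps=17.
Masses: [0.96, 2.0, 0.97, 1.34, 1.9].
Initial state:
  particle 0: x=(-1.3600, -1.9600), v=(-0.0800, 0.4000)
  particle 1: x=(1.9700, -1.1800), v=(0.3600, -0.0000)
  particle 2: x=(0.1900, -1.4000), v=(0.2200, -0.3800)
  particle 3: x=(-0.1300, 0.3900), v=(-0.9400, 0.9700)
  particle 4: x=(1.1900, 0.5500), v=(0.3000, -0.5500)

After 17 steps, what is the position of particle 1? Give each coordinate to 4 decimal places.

(1.7444, -1.0778)

step 0: x0=(-1.3600, -1.9600) x1=(1.9700, -1.1800) x2=(0.1900, -1.4000) x3=(-0.1300, 0.3900) x4=(1.1900, 0.5500)
step 1: x0=(-1.3588, -1.9473) x1=(1.9780, -1.1797) x2=(0.1961, -1.4088) x3=(-0.1539, 0.4138) x4=(1.1971, 0.5346)
step 2: x0=(-1.3512, -1.9298) x1=(1.9832, -1.1786) x2=(0.2028, -1.4154) x3=(-0.1768, 0.4349) x4=(1.2027, 0.5169)
step 3: x0=(-1.3371, -1.9078) x1=(1.9857, -1.1769) x2=(0.2101, -1.4198) x3=(-0.1986, 0.4530) x4=(1.2069, 0.4971)
step 4: x0=(-1.3166, -1.8813) x1=(1.9853, -1.1744) x2=(0.2180, -1.4219) x3=(-0.2192, 0.4683) x4=(1.2097, 0.4751)
step 5: x0=(-1.2899, -1.8504) x1=(1.9823, -1.1712) x2=(0.2266, -1.4217) x3=(-0.2385, 0.4806) x4=(1.2109, 0.4511)
step 6: x0=(-1.2569, -1.8152) x1=(1.9764, -1.1674) x2=(0.2357, -1.4192) x3=(-0.2564, 0.4900) x4=(1.2107, 0.4250)
step 7: x0=(-1.2180, -1.7758) x1=(1.9679, -1.1628) x2=(0.2454, -1.4144) x3=(-0.2730, 0.4964) x4=(1.2091, 0.3970)
step 8: x0=(-1.1733, -1.7325) x1=(1.9566, -1.1574) x2=(0.2556, -1.4073) x3=(-0.2881, 0.4999) x4=(1.2060, 0.3671)
step 9: x0=(-1.1229, -1.6853) x1=(1.9427, -1.1514) x2=(0.2663, -1.3979) x3=(-0.3016, 0.5005) x4=(1.2016, 0.3354)
step 10: x0=(-1.0671, -1.6345) x1=(1.9262, -1.1447) x2=(0.2776, -1.3863) x3=(-0.3136, 0.4982) x4=(1.1957, 0.3020)
step 11: x0=(-1.0062, -1.5803) x1=(1.9072, -1.1372) x2=(0.2893, -1.3724) x3=(-0.3239, 0.4931) x4=(1.1885, 0.2670)
step 12: x0=(-0.9404, -1.5229) x1=(1.8857, -1.1290) x2=(0.3016, -1.3564) x3=(-0.3326, 0.4852) x4=(1.1800, 0.2304)
step 13: x0=(-0.8700, -1.4625) x1=(1.8619, -1.1201) x2=(0.3143, -1.3383) x3=(-0.3395, 0.4746) x4=(1.1703, 0.1925)
step 14: x0=(-0.7954, -1.3994) x1=(1.8357, -1.1106) x2=(0.3275, -1.3182) x3=(-0.3447, 0.4614) x4=(1.1593, 0.1533)
step 15: x0=(-0.7168, -1.3338) x1=(1.8073, -1.1003) x2=(0.3412, -1.2961) x3=(-0.3481, 0.4457) x4=(1.1472, 0.1129)
step 16: x0=(-0.6347, -1.2660) x1=(1.7769, -1.0894) x2=(0.3553, -1.2722) x3=(-0.3497, 0.4275) x4=(1.1339, 0.0714)
step 17: x0=(-0.5493, -1.1962) x1=(1.7444, -1.0778) x2=(0.3698, -1.2465) x3=(-0.3494, 0.4071) x4=(1.1197, 0.0289)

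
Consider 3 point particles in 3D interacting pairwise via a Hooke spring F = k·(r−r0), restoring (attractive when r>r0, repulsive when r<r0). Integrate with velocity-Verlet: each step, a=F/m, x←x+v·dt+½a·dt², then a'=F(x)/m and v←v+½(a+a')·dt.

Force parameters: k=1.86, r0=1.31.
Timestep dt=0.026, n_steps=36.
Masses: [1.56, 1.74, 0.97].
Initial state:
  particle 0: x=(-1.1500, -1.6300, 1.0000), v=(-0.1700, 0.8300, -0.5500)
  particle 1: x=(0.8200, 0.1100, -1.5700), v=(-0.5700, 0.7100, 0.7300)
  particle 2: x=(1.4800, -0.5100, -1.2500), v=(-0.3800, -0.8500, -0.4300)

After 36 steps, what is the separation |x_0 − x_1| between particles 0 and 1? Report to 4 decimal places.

step 0: x0=(-1.1500, -1.6300, 1.0000) x1=(0.8200, 0.1100, -1.5700) x2=(1.4800, -0.5100, -1.2500)
step 1: x0=(-1.1532, -1.6077, 0.9845) x1=(0.8046, 0.1281, -1.5505) x2=(1.4692, -0.5327, -1.2602)
step 2: x0=(-1.1541, -1.5839, 0.9664) x1=(0.7882, 0.1456, -1.5298) x2=(1.4565, -0.5566, -1.2684)
step 3: x0=(-1.1526, -1.5587, 0.9460) x1=(0.7707, 0.1625, -1.5081) x2=(1.4419, -0.5816, -1.2746)
step 4: x0=(-1.1489, -1.5322, 0.9232) x1=(0.7522, 0.1787, -1.4853) x2=(1.4254, -0.6077, -1.2790)
step 5: x0=(-1.1429, -1.5043, 0.8981) x1=(0.7328, 0.1943, -1.4614) x2=(1.4071, -0.6347, -1.2815)
step 6: x0=(-1.1346, -1.4751, 0.8706) x1=(0.7124, 0.2092, -1.4365) x2=(1.3869, -0.6627, -1.2821)
step 7: x0=(-1.1242, -1.4447, 0.8410) x1=(0.6911, 0.2235, -1.4106) x2=(1.3648, -0.6916, -1.2811)
step 8: x0=(-1.1117, -1.4131, 0.8092) x1=(0.6689, 0.2372, -1.3838) x2=(1.3409, -0.7212, -1.2783)
step 9: x0=(-1.0971, -1.3804, 0.7754) x1=(0.6459, 0.2502, -1.3560) x2=(1.3152, -0.7515, -1.2739)
step 10: x0=(-1.0806, -1.3466, 0.7395) x1=(0.6221, 0.2626, -1.3272) x2=(1.2876, -0.7824, -1.2679)
step 11: x0=(-1.0621, -1.3117, 0.7018) x1=(0.5975, 0.2744, -1.2977) x2=(1.2584, -0.8138, -1.2604)
step 12: x0=(-1.0418, -1.2759, 0.6622) x1=(0.5723, 0.2855, -1.2673) x2=(1.2274, -0.8456, -1.2514)
step 13: x0=(-1.0197, -1.2393, 0.6209) x1=(0.5464, 0.2960, -1.2361) x2=(1.1948, -0.8777, -1.2410)
step 14: x0=(-0.9960, -1.2017, 0.5779) x1=(0.5199, 0.3059, -1.2042) x2=(1.1606, -0.9100, -1.2293)
step 15: x0=(-0.9707, -1.1634, 0.5334) x1=(0.4929, 0.3151, -1.1716) x2=(1.1248, -0.9425, -1.2163)
step 16: x0=(-0.9439, -1.1245, 0.4875) x1=(0.4653, 0.3238, -1.1383) x2=(1.0876, -0.9750, -1.2021)
step 17: x0=(-0.9157, -1.0848, 0.4402) x1=(0.4373, 0.3318, -1.1045) x2=(1.0489, -1.0075, -1.1869)
step 18: x0=(-0.8862, -1.0446, 0.3917) x1=(0.4089, 0.3393, -1.0702) x2=(1.0090, -1.0398, -1.1705)
step 19: x0=(-0.8556, -1.0039, 0.3420) x1=(0.3801, 0.3462, -1.0354) x2=(0.9677, -1.0719, -1.1533)
step 20: x0=(-0.8238, -0.9628, 0.2914) x1=(0.3510, 0.3525, -1.0002) x2=(0.9254, -1.1036, -1.1351)
step 21: x0=(-0.7911, -0.9212, 0.2398) x1=(0.3216, 0.3582, -0.9646) x2=(0.8819, -1.1350, -1.1161)
step 22: x0=(-0.7575, -0.8794, 0.1875) x1=(0.2920, 0.3634, -0.9288) x2=(0.8375, -1.1659, -1.0964)
step 23: x0=(-0.7232, -0.8373, 0.1345) x1=(0.2622, 0.3681, -0.8927) x2=(0.7921, -1.1963, -1.0761)
step 24: x0=(-0.6882, -0.7950, 0.0809) x1=(0.2322, 0.3723, -0.8564) x2=(0.7460, -1.2261, -1.0552)
step 25: x0=(-0.6527, -0.7526, 0.0268) x1=(0.2022, 0.3760, -0.8199) x2=(0.6991, -1.2552, -1.0337)
step 26: x0=(-0.6168, -0.7101, -0.0276) x1=(0.1722, 0.3792, -0.7834) x2=(0.6516, -1.2837, -1.0119)
step 27: x0=(-0.5805, -0.6676, -0.0823) x1=(0.1421, 0.3821, -0.7468) x2=(0.6036, -1.3115, -0.9896)
step 28: x0=(-0.5440, -0.6251, -0.1372) x1=(0.1121, 0.3846, -0.7102) x2=(0.5551, -1.3385, -0.9671)
step 29: x0=(-0.5073, -0.5826, -0.1922) x1=(0.0822, 0.3867, -0.6737) x2=(0.5063, -1.3648, -0.9443)
step 30: x0=(-0.4706, -0.5403, -0.2472) x1=(0.0524, 0.3885, -0.6372) x2=(0.4571, -1.3904, -0.9213)
step 31: x0=(-0.4338, -0.4982, -0.3023) x1=(0.0227, 0.3900, -0.6009) x2=(0.4077, -1.4151, -0.8981)
step 32: x0=(-0.3972, -0.4563, -0.3573) x1=(-0.0068, 0.3913, -0.5647) x2=(0.3581, -1.4391, -0.8747)
step 33: x0=(-0.3606, -0.4147, -0.4123) x1=(-0.0361, 0.3924, -0.5286) x2=(0.3083, -1.4624, -0.8512)
step 34: x0=(-0.3241, -0.3733, -0.4672) x1=(-0.0653, 0.3934, -0.4926) x2=(0.2584, -1.4849, -0.8276)
step 35: x0=(-0.2878, -0.3324, -0.5221) x1=(-0.0942, 0.3943, -0.4567) x2=(0.2083, -1.5066, -0.8038)
step 36: x0=(-0.2516, -0.2919, -0.5770) x1=(-0.1230, 0.3951, -0.4208) x2=(0.1581, -1.5275, -0.7799)

0.7162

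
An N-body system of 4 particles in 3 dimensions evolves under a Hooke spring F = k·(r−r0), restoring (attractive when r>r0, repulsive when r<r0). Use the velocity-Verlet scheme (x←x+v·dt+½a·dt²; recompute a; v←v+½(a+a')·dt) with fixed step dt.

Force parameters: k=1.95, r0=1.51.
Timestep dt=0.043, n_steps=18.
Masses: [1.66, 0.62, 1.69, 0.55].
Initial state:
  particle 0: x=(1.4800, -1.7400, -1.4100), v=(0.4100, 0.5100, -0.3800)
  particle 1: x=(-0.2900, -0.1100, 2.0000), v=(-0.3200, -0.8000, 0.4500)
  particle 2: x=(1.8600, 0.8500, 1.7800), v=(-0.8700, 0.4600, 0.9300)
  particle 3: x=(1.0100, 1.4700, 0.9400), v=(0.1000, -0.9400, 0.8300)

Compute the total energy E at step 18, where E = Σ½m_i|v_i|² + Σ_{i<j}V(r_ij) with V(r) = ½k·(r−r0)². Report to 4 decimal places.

23.7699

step 0: x0=(1.4800, -1.7400, -1.4100) x1=(-0.2900, -0.1100, 2.0000) x2=(1.8600, 0.8500, 1.7800) x3=(1.0100, 1.4700, 0.9400)
step 1: x0=(1.4963, -1.7130, -1.4202) x1=(-0.2969, -0.1448, 2.0117) x2=(1.8216, 0.8676, 1.8180) x3=(1.0135, 1.4215, 0.9718)
step 2: x0=(1.5100, -1.6760, -1.4179) x1=(-0.2901, -0.1803, 2.0082) x2=(1.7815, 0.8807, 1.8521) x3=(1.0151, 1.3573, 0.9952)
step 3: x0=(1.5209, -1.6294, -1.4032) x1=(-0.2700, -0.2161, 1.9898) x2=(1.7397, 0.8893, 1.8822) x3=(1.0147, 1.2783, 1.0099)
step 4: x0=(1.5290, -1.5735, -1.3761) x1=(-0.2368, -0.2522, 1.9569) x2=(1.6966, 0.8935, 1.9085) x3=(1.0126, 1.1854, 1.0156)
step 5: x0=(1.5342, -1.5090, -1.3369) x1=(-0.1916, -0.2884, 1.9103) x2=(1.6524, 0.8933, 1.9309) x3=(1.0087, 1.0796, 1.0121)
step 6: x0=(1.5367, -1.4363, -1.2861) x1=(-0.1350, -0.3249, 1.8509) x2=(1.6072, 0.8890, 1.9496) x3=(1.0034, 0.9622, 0.9993)
step 7: x0=(1.5365, -1.3562, -1.2240) x1=(-0.0684, -0.3615, 1.7797) x2=(1.5613, 0.8809, 1.9646) x3=(0.9970, 0.8345, 0.9773)
step 8: x0=(1.5337, -1.2694, -1.1516) x1=(0.0071, -0.3984, 1.6981) x2=(1.5148, 0.8691, 1.9760) x3=(0.9902, 0.6980, 0.9466)
step 9: x0=(1.5284, -1.1766, -1.0694) x1=(0.0901, -0.4358, 1.6073) x2=(1.4679, 0.8541, 1.9839) x3=(0.9836, 0.5544, 0.9076)
step 10: x0=(1.5210, -1.0789, -0.9784) x1=(0.1791, -0.4738, 1.5090) x2=(1.4207, 0.8360, 1.9884) x3=(0.9778, 0.4053, 0.8612)
step 11: x0=(1.5116, -0.9768, -0.8797) x1=(0.2727, -0.5127, 1.4048) x2=(1.3732, 0.8153, 1.9894) x3=(0.9734, 0.2527, 0.8085)
step 12: x0=(1.5005, -0.8714, -0.7743) x1=(0.3694, -0.5525, 1.2964) x2=(1.3257, 0.7921, 1.9871) x3=(0.9711, 0.0986, 0.7507)
step 13: x0=(1.4882, -0.7634, -0.6634) x1=(0.4678, -0.5935, 1.1856) x2=(1.2780, 0.7666, 1.9816) x3=(0.9711, -0.0550, 0.6890)
step 14: x0=(1.4748, -0.6536, -0.5482) x1=(0.5666, -0.6358, 1.0744) x2=(1.2303, 0.7389, 1.9728) x3=(0.9737, -0.2062, 0.6248)
step 15: x0=(1.4610, -0.5423, -0.4301) x1=(0.6645, -0.6795, 0.9649) x2=(1.1825, 0.7092, 1.9609) x3=(0.9788, -0.3536, 0.5592)
step 16: x0=(1.4472, -0.4301, -0.3102) x1=(0.7604, -0.7248, 0.8593) x2=(1.1348, 0.6775, 1.9460) x3=(0.9860, -0.4964, 0.4933)
step 17: x0=(1.4338, -0.3167, -0.1896) x1=(0.8536, -0.7716, 0.7598) x2=(1.0872, 0.6439, 1.9282) x3=(0.9947, -0.6348, 0.4276)
step 18: x0=(1.4213, -0.2017, -0.0691) x1=(0.9438, -0.8199, 0.6687) x2=(1.0397, 0.6084, 1.9075) x3=(1.0038, -0.7703, 0.3611)
step 0 velocities: v0=(0.4100, 0.5100, -0.3800) v1=(-0.3200, -0.8000, 0.4500) v2=(-0.8700, 0.4600, 0.9300) v3=(0.1000, -0.9400, 0.8300)
step 0: KE=2.7526, PE=21.0198, E=23.7724
step 18 velocities: v0=(-0.2800, 2.6979, 2.8018) v1=(2.0701, -1.1331, -2.0052) v2=(-1.1026, -0.8491, -0.5124) v3=(0.2031, -3.1456, -1.5734)
step 18: KE=20.8662, PE=2.9037, E=23.7699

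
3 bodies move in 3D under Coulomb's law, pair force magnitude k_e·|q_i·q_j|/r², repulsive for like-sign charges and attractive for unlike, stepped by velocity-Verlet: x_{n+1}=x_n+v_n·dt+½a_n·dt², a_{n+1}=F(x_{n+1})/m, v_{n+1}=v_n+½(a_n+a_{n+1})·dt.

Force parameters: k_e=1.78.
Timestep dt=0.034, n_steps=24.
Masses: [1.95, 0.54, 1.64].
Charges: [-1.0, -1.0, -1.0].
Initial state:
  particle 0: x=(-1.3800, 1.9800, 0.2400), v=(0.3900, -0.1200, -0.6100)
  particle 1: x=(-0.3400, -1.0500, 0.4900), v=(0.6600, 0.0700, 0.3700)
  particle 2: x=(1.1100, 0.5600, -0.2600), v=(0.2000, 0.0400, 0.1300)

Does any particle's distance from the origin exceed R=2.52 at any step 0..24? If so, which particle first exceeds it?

no

step 0: x0=(-1.3800, 1.9800, 0.2400) x1=(-0.3400, -1.0500, 0.4900) x2=(1.1100, 0.5600, -0.2600)
step 1: x0=(-1.3668, 1.9760, 0.2193) x1=(-0.3177, -1.0480, 0.5027) x2=(1.1169, 0.5614, -0.2556)
step 2: x0=(-1.3538, 1.9722, 0.1985) x1=(-0.2958, -1.0470, 0.5157) x2=(1.1242, 0.5629, -0.2514)
step 3: x0=(-1.3409, 1.9685, 0.1778) x1=(-0.2742, -1.0467, 0.5290) x2=(1.1317, 0.5645, -0.2472)
step 4: x0=(-1.3281, 1.9649, 0.1571) x1=(-0.2529, -1.0474, 0.5425) x2=(1.1394, 0.5662, -0.2432)
step 5: x0=(-1.3155, 1.9616, 0.1364) x1=(-0.2320, -1.0489, 0.5564) x2=(1.1475, 0.5680, -0.2392)
step 6: x0=(-1.3030, 1.9584, 0.1157) x1=(-0.2114, -1.0513, 0.5706) x2=(1.1558, 0.5699, -0.2354)
step 7: x0=(-1.2907, 1.9553, 0.0950) x1=(-0.1911, -1.0545, 0.5850) x2=(1.1645, 0.5719, -0.2316)
step 8: x0=(-1.2785, 1.9524, 0.0744) x1=(-0.1711, -1.0586, 0.5998) x2=(1.1734, 0.5740, -0.2280)
step 9: x0=(-1.2665, 1.9497, 0.0537) x1=(-0.1515, -1.0636, 0.6150) x2=(1.1825, 0.5762, -0.2245)
step 10: x0=(-1.2546, 1.9471, 0.0330) x1=(-0.1321, -1.0694, 0.6304) x2=(1.1920, 0.5785, -0.2210)
step 11: x0=(-1.2429, 1.9446, 0.0123) x1=(-0.1131, -1.0761, 0.6462) x2=(1.2017, 0.5809, -0.2177)
step 12: x0=(-1.2313, 1.9424, -0.0085) x1=(-0.0944, -1.0837, 0.6624) x2=(1.2117, 0.5833, -0.2145)
step 13: x0=(-1.2198, 1.9403, -0.0292) x1=(-0.0759, -1.0921, 0.6789) x2=(1.2220, 0.5859, -0.2114)
step 14: x0=(-1.2086, 1.9383, -0.0499) x1=(-0.0578, -1.1013, 0.6957) x2=(1.2326, 0.5886, -0.2084)
step 15: x0=(-1.1974, 1.9365, -0.0707) x1=(-0.0399, -1.1114, 0.7129) x2=(1.2434, 0.5914, -0.2055)
step 16: x0=(-1.1865, 1.9348, -0.0914) x1=(-0.0223, -1.1223, 0.7305) x2=(1.2545, 0.5942, -0.2027)
step 17: x0=(-1.1756, 1.9333, -0.1122) x1=(-0.0050, -1.1340, 0.7484) x2=(1.2659, 0.5972, -0.2000)
step 18: x0=(-1.1649, 1.9319, -0.1330) x1=(0.0121, -1.1465, 0.7667) x2=(1.2775, 0.6002, -0.1974)
step 19: x0=(-1.1544, 1.9307, -0.1538) x1=(0.0290, -1.1599, 0.7854) x2=(1.2894, 0.6034, -0.1949)
step 20: x0=(-1.1440, 1.9296, -0.1747) x1=(0.0455, -1.1740, 0.8044) x2=(1.3016, 0.6066, -0.1924)
step 21: x0=(-1.1338, 1.9287, -0.1955) x1=(0.0619, -1.1889, 0.8238) x2=(1.3140, 0.6099, -0.1901)
step 22: x0=(-1.1237, 1.9279, -0.2164) x1=(0.0780, -1.2045, 0.8435) x2=(1.3267, 0.6133, -0.1879)
step 23: x0=(-1.1138, 1.9272, -0.2373) x1=(0.0939, -1.2209, 0.8636) x2=(1.3396, 0.6167, -0.1857)
step 24: x0=(-1.1040, 1.9267, -0.2583) x1=(0.1095, -1.2381, 0.8841) x2=(1.3528, 0.6203, -0.1836)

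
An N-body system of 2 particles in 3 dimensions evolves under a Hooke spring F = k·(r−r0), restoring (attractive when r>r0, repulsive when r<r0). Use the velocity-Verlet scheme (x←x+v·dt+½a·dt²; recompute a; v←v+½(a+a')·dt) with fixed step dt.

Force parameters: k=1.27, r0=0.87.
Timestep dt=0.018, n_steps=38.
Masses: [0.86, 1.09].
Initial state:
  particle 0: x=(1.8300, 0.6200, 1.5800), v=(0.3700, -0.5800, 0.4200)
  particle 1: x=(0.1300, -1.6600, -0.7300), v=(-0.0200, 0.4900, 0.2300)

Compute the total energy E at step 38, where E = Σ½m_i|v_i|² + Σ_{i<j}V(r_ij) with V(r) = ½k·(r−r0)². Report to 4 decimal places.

step 0: x0=(1.8300, 0.6200, 1.5800) x1=(0.1300, -1.6600, -0.7300)
step 1: x0=(1.8363, 0.6091, 1.5871) x1=(0.1299, -1.6509, -0.7255)
step 2: x0=(1.8421, 0.5975, 1.5934) x1=(0.1303, -1.6411, -0.7204)
step 3: x0=(1.8472, 0.5850, 1.5989) x1=(0.1311, -1.6306, -0.7146)
step 4: x0=(1.8517, 0.5717, 1.6035) x1=(0.1325, -1.6195, -0.7081)
step 5: x0=(1.8555, 0.5576, 1.6073) x1=(0.1343, -1.6078, -0.7010)
step 6: x0=(1.8587, 0.5427, 1.6102) x1=(0.1367, -1.5955, -0.6932)
step 7: x0=(1.8614, 0.5270, 1.6123) x1=(0.1395, -1.5826, -0.6847)
step 8: x0=(1.8633, 0.5106, 1.6136) x1=(0.1429, -1.5690, -0.6756)
step 9: x0=(1.8647, 0.4934, 1.6140) x1=(0.1467, -1.5549, -0.6659)
step 10: x0=(1.8654, 0.4755, 1.6136) x1=(0.1510, -1.5402, -0.6555)
step 11: x0=(1.8656, 0.4569, 1.6124) x1=(0.1558, -1.5249, -0.6444)
step 12: x0=(1.8651, 0.4375, 1.6104) x1=(0.1611, -1.5091, -0.6328)
step 13: x0=(1.8640, 0.4175, 1.6076) x1=(0.1668, -1.4927, -0.6204)
step 14: x0=(1.8623, 0.3968, 1.6040) x1=(0.1730, -1.4757, -0.6075)
step 15: x0=(1.8600, 0.3754, 1.5997) x1=(0.1797, -1.4583, -0.5939)
step 16: x0=(1.8571, 0.3534, 1.5945) x1=(0.1869, -1.4403, -0.5798)
step 17: x0=(1.8536, 0.3307, 1.5886) x1=(0.1946, -1.4219, -0.5650)
step 18: x0=(1.8496, 0.3075, 1.5819) x1=(0.2026, -1.4029, -0.5496)
step 19: x0=(1.8450, 0.2836, 1.5745) x1=(0.2112, -1.3835, -0.5337)
step 20: x0=(1.8398, 0.2591, 1.5664) x1=(0.2202, -1.3636, -0.5171)
step 21: x0=(1.8340, 0.2341, 1.5575) x1=(0.2296, -1.3433, -0.5000)
step 22: x0=(1.8277, 0.2086, 1.5479) x1=(0.2395, -1.3226, -0.4824)
step 23: x0=(1.8209, 0.1825, 1.5377) x1=(0.2498, -1.3014, -0.4642)
step 24: x0=(1.8135, 0.1560, 1.5268) x1=(0.2605, -1.2799, -0.4455)
step 25: x0=(1.8056, 0.1289, 1.5152) x1=(0.2716, -1.2580, -0.4262)
step 26: x0=(1.7972, 0.1014, 1.5029) x1=(0.2831, -1.2357, -0.4065)
step 27: x0=(1.7883, 0.0735, 1.4901) x1=(0.2950, -1.2131, -0.3862)
step 28: x0=(1.7790, 0.0451, 1.4766) x1=(0.3073, -1.1901, -0.3655)
step 29: x0=(1.7691, 0.0164, 1.4626) x1=(0.3200, -1.1668, -0.3443)
step 30: x0=(1.7588, -0.0128, 1.4479) x1=(0.3330, -1.1433, -0.3226)
step 31: x0=(1.7480, -0.0422, 1.4327) x1=(0.3464, -1.1194, -0.3006)
step 32: x0=(1.7368, -0.0721, 1.4170) x1=(0.3601, -1.0953, -0.2780)
step 33: x0=(1.7252, -0.1022, 1.4007) x1=(0.3742, -1.0709, -0.2551)
step 34: x0=(1.7132, -0.1326, 1.3840) x1=(0.3886, -1.0464, -0.2318)
step 35: x0=(1.7008, -0.1633, 1.3668) x1=(0.4033, -1.0216, -0.2081)
step 36: x0=(1.6880, -0.1943, 1.3491) x1=(0.4183, -0.9966, -0.1840)
step 37: x0=(1.6748, -0.2255, 1.3310) x1=(0.4335, -0.9714, -0.1596)
step 38: x0=(1.6613, -0.2568, 1.3124) x1=(0.4491, -0.9460, -0.1349)
step 0 velocities: v0=(0.3700, -0.5800, 0.4200) v1=(-0.0200, 0.4900, 0.2300)
step 0: KE=0.4393, PE=4.9569, E=5.3962
step 38 velocities: v0=(-0.7592, -1.7488, -1.0407) v1=(0.8710, 1.4122, 1.3825)
step 38: KE=4.5704, PE=0.8249, E=5.3953

5.3953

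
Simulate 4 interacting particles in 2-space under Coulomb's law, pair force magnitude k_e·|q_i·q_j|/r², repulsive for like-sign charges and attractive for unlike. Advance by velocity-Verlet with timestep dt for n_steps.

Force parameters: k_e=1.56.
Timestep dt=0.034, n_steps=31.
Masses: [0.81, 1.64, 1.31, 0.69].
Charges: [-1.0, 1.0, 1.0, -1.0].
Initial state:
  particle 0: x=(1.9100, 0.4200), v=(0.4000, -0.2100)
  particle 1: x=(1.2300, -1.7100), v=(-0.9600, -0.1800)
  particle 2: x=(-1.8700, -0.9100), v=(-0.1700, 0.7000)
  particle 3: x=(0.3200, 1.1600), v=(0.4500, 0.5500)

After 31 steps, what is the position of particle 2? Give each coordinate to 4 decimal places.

step 0: x0=(1.9100, 0.4200) x1=(1.2300, -1.7100) x2=(-1.8700, -0.9100) x3=(0.3200, 1.1600)
step 1: x0=(1.9238, 0.4125) x1=(1.1974, -1.7160) x2=(-1.8757, -0.8861) x3=(0.3349, 1.1786)
step 2: x0=(1.9380, 0.4042) x1=(1.1650, -1.7216) x2=(-1.8814, -0.8621) x3=(0.3488, 1.1972)
step 3: x0=(1.9525, 0.3951) x1=(1.1327, -1.7270) x2=(-1.8871, -0.8379) x3=(0.3619, 1.2156)
step 4: x0=(1.9673, 0.3853) x1=(1.1006, -1.7321) x2=(-1.8926, -0.8135) x3=(0.3742, 1.2340)
step 5: x0=(1.9825, 0.3747) x1=(1.0686, -1.7370) x2=(-1.8982, -0.7889) x3=(0.3855, 1.2522)
step 6: x0=(1.9979, 0.3634) x1=(1.0368, -1.7415) x2=(-1.9036, -0.7642) x3=(0.3961, 1.2704)
step 7: x0=(2.0137, 0.3513) x1=(1.0052, -1.7458) x2=(-1.9090, -0.7393) x3=(0.4058, 1.2886)
step 8: x0=(2.0296, 0.3385) x1=(0.9737, -1.7499) x2=(-1.9144, -0.7143) x3=(0.4147, 1.3066)
step 9: x0=(2.0458, 0.3250) x1=(0.9424, -1.7537) x2=(-1.9197, -0.6891) x3=(0.4229, 1.3246)
step 10: x0=(2.0622, 0.3107) x1=(0.9113, -1.7572) x2=(-1.9250, -0.6637) x3=(0.4302, 1.3425)
step 11: x0=(2.0788, 0.2958) x1=(0.8804, -1.7605) x2=(-1.9302, -0.6382) x3=(0.4368, 1.3604)
step 12: x0=(2.0956, 0.2802) x1=(0.8497, -1.7636) x2=(-1.9353, -0.6125) x3=(0.4427, 1.3781)
step 13: x0=(2.1125, 0.2639) x1=(0.8192, -1.7664) x2=(-1.9404, -0.5866) x3=(0.4478, 1.3959)
step 14: x0=(2.1295, 0.2470) x1=(0.7888, -1.7691) x2=(-1.9455, -0.5606) x3=(0.4522, 1.4135)
step 15: x0=(2.1466, 0.2294) x1=(0.7587, -1.7715) x2=(-1.9505, -0.5344) x3=(0.4559, 1.4311)
step 16: x0=(2.1638, 0.2111) x1=(0.7288, -1.7737) x2=(-1.9555, -0.5080) x3=(0.4590, 1.4486)
step 17: x0=(2.1810, 0.1923) x1=(0.6991, -1.7757) x2=(-1.9604, -0.4814) x3=(0.4613, 1.4661)
step 18: x0=(2.1983, 0.1728) x1=(0.6697, -1.7775) x2=(-1.9653, -0.4547) x3=(0.4631, 1.4834)
step 19: x0=(2.2157, 0.1528) x1=(0.6404, -1.7791) x2=(-1.9701, -0.4278) x3=(0.4641, 1.5007)
step 20: x0=(2.2330, 0.1322) x1=(0.6114, -1.7806) x2=(-1.9749, -0.4008) x3=(0.4646, 1.5179)
step 21: x0=(2.2503, 0.1110) x1=(0.5825, -1.7818) x2=(-1.9796, -0.3735) x3=(0.4644, 1.5350)
step 22: x0=(2.2676, 0.0893) x1=(0.5539, -1.7829) x2=(-1.9843, -0.3461) x3=(0.4637, 1.5520)
step 23: x0=(2.2849, 0.0671) x1=(0.5256, -1.7839) x2=(-1.9889, -0.3185) x3=(0.4624, 1.5690)
step 24: x0=(2.3022, 0.0444) x1=(0.4974, -1.7847) x2=(-1.9935, -0.2908) x3=(0.4605, 1.5858)
step 25: x0=(2.3193, 0.0211) x1=(0.4695, -1.7853) x2=(-1.9981, -0.2628) x3=(0.4580, 1.6025)
step 26: x0=(2.3364, -0.0026) x1=(0.4418, -1.7858) x2=(-2.0025, -0.2347) x3=(0.4550, 1.6191)
step 27: x0=(2.3534, -0.0268) x1=(0.4144, -1.7862) x2=(-2.0070, -0.2064) x3=(0.4514, 1.6356)
step 28: x0=(2.3704, -0.0514) x1=(0.3871, -1.7864) x2=(-2.0114, -0.1780) x3=(0.4473, 1.6520)
step 29: x0=(2.3872, -0.0765) x1=(0.3601, -1.7865) x2=(-2.0157, -0.1493) x3=(0.4427, 1.6682)
step 30: x0=(2.4039, -0.1020) x1=(0.3334, -1.7865) x2=(-2.0200, -0.1205) x3=(0.4375, 1.6844)
step 31: x0=(2.4205, -0.1279) x1=(0.3068, -1.7864) x2=(-2.0242, -0.0914) x3=(0.4319, 1.7003)

(-2.0242, -0.0914)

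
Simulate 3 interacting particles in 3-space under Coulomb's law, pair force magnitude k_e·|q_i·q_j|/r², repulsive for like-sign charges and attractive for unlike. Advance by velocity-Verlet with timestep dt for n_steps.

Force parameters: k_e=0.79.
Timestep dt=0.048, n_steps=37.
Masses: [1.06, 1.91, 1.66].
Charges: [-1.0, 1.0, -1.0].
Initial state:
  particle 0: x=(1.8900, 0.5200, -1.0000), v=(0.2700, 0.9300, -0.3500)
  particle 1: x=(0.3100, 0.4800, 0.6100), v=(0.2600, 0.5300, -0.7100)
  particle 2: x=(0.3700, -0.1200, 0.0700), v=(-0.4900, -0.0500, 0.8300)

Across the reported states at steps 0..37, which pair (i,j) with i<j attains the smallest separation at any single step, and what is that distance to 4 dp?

pair (1,2), distance 0.7293

step 0: x0=(1.8900, 0.5200, -1.0000) x1=(0.3100, 0.4800, 0.6100) x2=(0.3700, -0.1200, 0.0700)
step 1: x0=(1.9030, 0.5647, -1.0168) x1=(0.3226, 0.5049, 0.5754) x2=(0.3463, -0.1218, 0.1105)
step 2: x0=(1.9161, 0.6095, -1.0336) x1=(0.3354, 0.5286, 0.5397) x2=(0.3224, -0.1223, 0.1522)
step 3: x0=(1.9292, 0.6545, -1.0503) x1=(0.3483, 0.5508, 0.5030) x2=(0.2983, -0.1212, 0.1950)
step 4: x0=(1.9424, 0.6996, -1.0671) x1=(0.3612, 0.5715, 0.4655) x2=(0.2741, -0.1184, 0.2387)
step 5: x0=(1.9555, 0.7447, -1.0837) x1=(0.3740, 0.5905, 0.4272) x2=(0.2501, -0.1137, 0.2833)
step 6: x0=(1.9686, 0.7900, -1.1003) x1=(0.3867, 0.6077, 0.3885) x2=(0.2262, -0.1071, 0.3283)
step 7: x0=(1.9817, 0.8353, -1.1168) x1=(0.3991, 0.6233, 0.3495) x2=(0.2027, -0.0986, 0.3736)
step 8: x0=(1.9947, 0.8807, -1.1333) x1=(0.4113, 0.6373, 0.3104) x2=(0.1796, -0.0883, 0.4190)
step 9: x0=(2.0076, 0.9262, -1.1496) x1=(0.4231, 0.6498, 0.2714) x2=(0.1569, -0.0763, 0.4642)
step 10: x0=(2.0204, 0.9717, -1.1659) x1=(0.4345, 0.6609, 0.2327) x2=(0.1346, -0.0628, 0.5091)
step 11: x0=(2.0330, 1.0172, -1.1820) x1=(0.4456, 0.6708, 0.1942) x2=(0.1129, -0.0479, 0.5535)
step 12: x0=(2.0456, 1.0628, -1.1981) x1=(0.4564, 0.6798, 0.1562) x2=(0.0916, -0.0320, 0.5974)
step 13: x0=(2.0580, 1.1084, -1.2140) x1=(0.4669, 0.6879, 0.1185) x2=(0.0707, -0.0150, 0.6408)
step 14: x0=(2.0702, 1.1539, -1.2298) x1=(0.4771, 0.6953, 0.0813) x2=(0.0502, 0.0028, 0.6836)
step 15: x0=(2.0823, 1.1995, -1.2455) x1=(0.4871, 0.7021, 0.0445) x2=(0.0302, 0.0213, 0.7259)
step 16: x0=(2.0942, 1.2450, -1.2611) x1=(0.4969, 0.7084, 0.0081) x2=(0.0104, 0.0403, 0.7676)
step 17: x0=(2.1059, 1.2905, -1.2765) x1=(0.5065, 0.7143, -0.0279) x2=(-0.0091, 0.0598, 0.8088)
step 18: x0=(2.1175, 1.3360, -1.2918) x1=(0.5160, 0.7199, -0.0635) x2=(-0.0282, 0.0797, 0.8495)
step 19: x0=(2.1288, 1.3814, -1.3070) x1=(0.5254, 0.7252, -0.0988) x2=(-0.0472, 0.1000, 0.8897)
step 20: x0=(2.1400, 1.4267, -1.3221) x1=(0.5347, 0.7304, -0.1338) x2=(-0.0659, 0.1205, 0.9296)
step 21: x0=(2.1510, 1.4720, -1.3371) x1=(0.5439, 0.7353, -0.1686) x2=(-0.0844, 0.1412, 0.9690)
step 22: x0=(2.1618, 1.5172, -1.3520) x1=(0.5531, 0.7402, -0.2031) x2=(-0.1027, 0.1621, 1.0080)
step 23: x0=(2.1723, 1.5623, -1.3667) x1=(0.5623, 0.7450, -0.2373) x2=(-0.1209, 0.1832, 1.0468)
step 24: x0=(2.1827, 1.6073, -1.3813) x1=(0.5714, 0.7497, -0.2713) x2=(-0.1390, 0.2044, 1.0852)
step 25: x0=(2.1929, 1.6522, -1.3958) x1=(0.5806, 0.7543, -0.3052) x2=(-0.1569, 0.2258, 1.1233)
step 26: x0=(2.2028, 1.6971, -1.4103) x1=(0.5897, 0.7590, -0.3388) x2=(-0.1746, 0.2472, 1.1611)
step 27: x0=(2.2126, 1.7417, -1.4246) x1=(0.5989, 0.7636, -0.3724) x2=(-0.1923, 0.2687, 1.1987)
step 28: x0=(2.2222, 1.7863, -1.4388) x1=(0.6081, 0.7683, -0.4057) x2=(-0.2099, 0.2902, 1.2361)
step 29: x0=(2.2315, 1.8308, -1.4529) x1=(0.6174, 0.7730, -0.4389) x2=(-0.2274, 0.3118, 1.2732)
step 30: x0=(2.2407, 1.8751, -1.4669) x1=(0.6267, 0.7777, -0.4720) x2=(-0.2448, 0.3334, 1.3101)
step 31: x0=(2.2496, 1.9192, -1.4808) x1=(0.6360, 0.7825, -0.5050) x2=(-0.2622, 0.3551, 1.3469)
step 32: x0=(2.2584, 1.9633, -1.4947) x1=(0.6454, 0.7874, -0.5379) x2=(-0.2795, 0.3768, 1.3835)
step 33: x0=(2.2670, 2.0071, -1.5084) x1=(0.6548, 0.7923, -0.5707) x2=(-0.2967, 0.3985, 1.4199)
step 34: x0=(2.2753, 2.0508, -1.5221) x1=(0.6643, 0.7972, -0.6034) x2=(-0.3138, 0.4202, 1.4562)
step 35: x0=(2.2835, 2.0944, -1.5357) x1=(0.6739, 0.8023, -0.6361) x2=(-0.3310, 0.4420, 1.4923)
step 36: x0=(2.2915, 2.1378, -1.5492) x1=(0.6835, 0.8074, -0.6686) x2=(-0.3480, 0.4637, 1.5283)
step 37: x0=(2.2993, 2.1811, -1.5627) x1=(0.6932, 0.8127, -0.7011) x2=(-0.3651, 0.4855, 1.5642)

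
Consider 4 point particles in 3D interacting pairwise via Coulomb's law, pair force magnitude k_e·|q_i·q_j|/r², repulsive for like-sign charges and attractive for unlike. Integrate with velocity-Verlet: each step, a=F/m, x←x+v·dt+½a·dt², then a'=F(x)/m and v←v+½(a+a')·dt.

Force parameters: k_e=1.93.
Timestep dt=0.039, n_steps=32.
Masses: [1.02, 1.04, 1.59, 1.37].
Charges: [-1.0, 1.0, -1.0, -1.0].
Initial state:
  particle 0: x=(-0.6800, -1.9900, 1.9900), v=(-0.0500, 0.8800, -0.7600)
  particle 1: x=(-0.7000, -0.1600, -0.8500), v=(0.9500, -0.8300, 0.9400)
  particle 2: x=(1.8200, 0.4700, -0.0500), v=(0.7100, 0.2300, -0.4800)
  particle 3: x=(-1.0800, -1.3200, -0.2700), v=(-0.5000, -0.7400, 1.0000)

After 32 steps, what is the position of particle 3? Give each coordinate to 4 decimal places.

(-1.5958, -1.9583, 0.5040)

step 0: x0=(-0.6800, -1.9900, 1.9900) x1=(-0.7000, -0.1600, -0.8500) x2=(1.8200, 0.4700, -0.0500) x3=(-1.0800, -1.3200, -0.2700)
step 1: x0=(-0.6820, -1.9557, 1.9605) x1=(-0.6630, -0.1931, -0.8128) x2=(1.8477, 0.4790, -0.0688) x3=(-1.0994, -1.3484, -0.2314)
step 2: x0=(-0.6839, -1.9216, 1.9314) x1=(-0.6261, -0.2274, -0.7747) x2=(1.8753, 0.4881, -0.0877) x3=(-1.1187, -1.3757, -0.1937)
step 3: x0=(-0.6859, -1.8875, 1.9027) x1=(-0.5894, -0.2631, -0.7356) x2=(1.9029, 0.4973, -0.1067) x3=(-1.1379, -1.4021, -0.1569)
step 4: x0=(-0.6878, -1.8535, 1.8745) x1=(-0.5529, -0.3000, -0.6956) x2=(1.9305, 0.5065, -0.1258) x3=(-1.1568, -1.4276, -0.1210)
step 5: x0=(-0.6897, -1.8196, 1.8466) x1=(-0.5167, -0.3381, -0.6546) x2=(1.9580, 0.5159, -0.1451) x3=(-1.1755, -1.4522, -0.0861)
step 6: x0=(-0.6916, -1.7858, 1.8193) x1=(-0.4808, -0.3774, -0.6127) x2=(1.9854, 0.5252, -0.1644) x3=(-1.1940, -1.4760, -0.0520)
step 7: x0=(-0.6933, -1.7519, 1.7924) x1=(-0.4452, -0.4177, -0.5699) x2=(2.0128, 0.5346, -0.1839) x3=(-1.2122, -1.4989, -0.0189)
step 8: x0=(-0.6949, -1.7181, 1.7660) x1=(-0.4100, -0.4592, -0.5262) x2=(2.0402, 0.5441, -0.2034) x3=(-1.2301, -1.5210, 0.0133)
step 9: x0=(-0.6963, -1.6843, 1.7401) x1=(-0.3753, -0.5017, -0.4815) x2=(2.0674, 0.5535, -0.2230) x3=(-1.2478, -1.5424, 0.0445)
step 10: x0=(-0.6974, -1.6505, 1.7148) x1=(-0.3411, -0.5451, -0.4360) x2=(2.0947, 0.5631, -0.2428) x3=(-1.2651, -1.5631, 0.0747)
step 11: x0=(-0.6984, -1.6165, 1.6901) x1=(-0.3074, -0.5896, -0.3895) x2=(2.1218, 0.5726, -0.2626) x3=(-1.2822, -1.5832, 0.1039)
step 12: x0=(-0.6990, -1.5825, 1.6659) x1=(-0.2743, -0.6350, -0.3422) x2=(2.1489, 0.5821, -0.2825) x3=(-1.2990, -1.6026, 0.1320)
step 13: x0=(-0.6992, -1.5483, 1.6423) x1=(-0.2419, -0.6812, -0.2939) x2=(2.1760, 0.5916, -0.3024) x3=(-1.3156, -1.6215, 0.1592)
step 14: x0=(-0.6990, -1.5139, 1.6192) x1=(-0.2101, -0.7283, -0.2447) x2=(2.2030, 0.6012, -0.3224) x3=(-1.3318, -1.6399, 0.1853)
step 15: x0=(-0.6984, -1.4792, 1.5967) x1=(-0.1791, -0.7763, -0.1946) x2=(2.2299, 0.6107, -0.3425) x3=(-1.3479, -1.6578, 0.2103)
step 16: x0=(-0.6971, -1.4442, 1.5747) x1=(-0.1489, -0.8250, -0.1436) x2=(2.2569, 0.6202, -0.3626) x3=(-1.3637, -1.6754, 0.2343)
step 17: x0=(-0.6952, -1.4089, 1.5532) x1=(-0.1196, -0.8744, -0.0916) x2=(2.2837, 0.6297, -0.3828) x3=(-1.3792, -1.6927, 0.2573)
step 18: x0=(-0.6925, -1.3732, 1.5322) x1=(-0.0912, -0.9246, -0.0386) x2=(2.3106, 0.6392, -0.4030) x3=(-1.3946, -1.7097, 0.2793)
step 19: x0=(-0.6890, -1.3370, 1.5114) x1=(-0.0639, -0.9754, 0.0155) x2=(2.3374, 0.6487, -0.4233) x3=(-1.4098, -1.7266, 0.3002)
step 20: x0=(-0.6846, -1.3002, 1.4910) x1=(-0.0376, -1.0267, 0.0706) x2=(2.3642, 0.6581, -0.4436) x3=(-1.4248, -1.7433, 0.3202)
step 21: x0=(-0.6791, -1.2630, 1.4706) x1=(-0.0125, -1.0787, 0.1269) x2=(2.3910, 0.6676, -0.4639) x3=(-1.4397, -1.7601, 0.3393)
step 22: x0=(-0.6725, -1.2252, 1.4503) x1=(0.0112, -1.1310, 0.1843) x2=(2.4178, 0.6770, -0.4843) x3=(-1.4544, -1.7769, 0.3574)
step 23: x0=(-0.6647, -1.1869, 1.4299) x1=(0.0336, -1.1837, 0.2430) x2=(2.4445, 0.6864, -0.5046) x3=(-1.4690, -1.7938, 0.3747)
step 24: x0=(-0.6554, -1.1481, 1.4093) x1=(0.0544, -1.2367, 0.3030) x2=(2.4713, 0.6958, -0.5250) x3=(-1.4835, -1.8108, 0.3913)
step 25: x0=(-0.6446, -1.1089, 1.3882) x1=(0.0736, -1.2897, 0.3643) x2=(2.4981, 0.7052, -0.5455) x3=(-1.4979, -1.8281, 0.4071)
step 26: x0=(-0.6322, -1.0694, 1.3666) x1=(0.0911, -1.3426, 0.4271) x2=(2.5249, 0.7145, -0.5659) x3=(-1.5122, -1.8457, 0.4223)
step 27: x0=(-0.6181, -1.0297, 1.3444) x1=(0.1066, -1.3953, 0.4912) x2=(2.5518, 0.7239, -0.5863) x3=(-1.5264, -1.8635, 0.4369)
step 28: x0=(-0.6020, -0.9901, 1.3215) x1=(0.1201, -1.4474, 0.5567) x2=(2.5787, 0.7332, -0.6068) x3=(-1.5405, -1.8817, 0.4511)
step 29: x0=(-0.5840, -0.9508, 1.2979) x1=(0.1315, -1.4988, 0.6235) x2=(2.6056, 0.7425, -0.6273) x3=(-1.5545, -1.9003, 0.4648)
step 30: x0=(-0.5640, -0.9119, 1.2736) x1=(0.1407, -1.5492, 0.6914) x2=(2.6326, 0.7518, -0.6478) x3=(-1.5683, -1.9192, 0.4781)
step 31: x0=(-0.5420, -0.8738, 1.2487) x1=(0.1478, -1.5984, 0.7604) x2=(2.6596, 0.7611, -0.6683) x3=(-1.5821, -1.9386, 0.4911)
step 32: x0=(-0.5180, -0.8366, 1.2234) x1=(0.1527, -1.6460, 0.8301) x2=(2.6867, 0.7704, -0.6889) x3=(-1.5958, -1.9583, 0.5040)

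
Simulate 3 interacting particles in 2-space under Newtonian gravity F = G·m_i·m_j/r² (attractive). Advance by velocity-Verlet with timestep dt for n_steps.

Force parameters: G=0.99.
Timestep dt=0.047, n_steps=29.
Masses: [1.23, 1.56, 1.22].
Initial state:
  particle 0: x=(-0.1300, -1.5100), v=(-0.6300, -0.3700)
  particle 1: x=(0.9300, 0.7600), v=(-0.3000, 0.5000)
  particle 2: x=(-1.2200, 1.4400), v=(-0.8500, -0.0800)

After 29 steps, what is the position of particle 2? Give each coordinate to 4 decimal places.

step 0: x0=(-0.1300, -1.5100) x1=(0.9300, 0.7600) x2=(-1.2200, 1.4400)
step 1: x0=(-0.1595, -1.5270) x1=(0.9156, 0.7834) x2=(-1.2596, 1.4360)
step 2: x0=(-0.1890, -1.5433) x1=(0.9004, 0.8065) x2=(-1.2984, 1.4316)
step 3: x0=(-0.2182, -1.5589) x1=(0.8847, 0.8295) x2=(-1.3366, 1.4267)
step 4: x0=(-0.2474, -1.5738) x1=(0.8683, 0.8522) x2=(-1.3740, 1.4214)
step 5: x0=(-0.2765, -1.5880) x1=(0.8512, 0.8747) x2=(-1.4107, 1.4158)
step 6: x0=(-0.3055, -1.6015) x1=(0.8335, 0.8970) x2=(-1.4467, 1.4097)
step 7: x0=(-0.3343, -1.6144) x1=(0.8152, 0.9190) x2=(-1.4820, 1.4033)
step 8: x0=(-0.3631, -1.6267) x1=(0.7962, 0.9408) x2=(-1.5166, 1.3964)
step 9: x0=(-0.3918, -1.6383) x1=(0.7767, 0.9625) x2=(-1.5505, 1.3893)
step 10: x0=(-0.4204, -1.6493) x1=(0.7565, 0.9839) x2=(-1.5837, 1.3817)
step 11: x0=(-0.4489, -1.6597) x1=(0.7358, 1.0051) x2=(-1.6163, 1.3739)
step 12: x0=(-0.4774, -1.6695) x1=(0.7145, 1.0260) x2=(-1.6481, 1.3657)
step 13: x0=(-0.5058, -1.6787) x1=(0.6925, 1.0468) x2=(-1.6793, 1.3572)
step 14: x0=(-0.5341, -1.6873) x1=(0.6700, 1.0673) x2=(-1.7098, 1.3483)
step 15: x0=(-0.5624, -1.6953) x1=(0.6469, 1.0877) x2=(-1.7396, 1.3392)
step 16: x0=(-0.5906, -1.7028) x1=(0.6232, 1.1078) x2=(-1.7687, 1.3297)
step 17: x0=(-0.6188, -1.7096) x1=(0.5990, 1.1277) x2=(-1.7971, 1.3200)
step 18: x0=(-0.6469, -1.7160) x1=(0.5742, 1.1473) x2=(-1.8249, 1.3100)
step 19: x0=(-0.6750, -1.7217) x1=(0.5488, 1.1668) x2=(-1.8519, 1.2997)
step 20: x0=(-0.7030, -1.7269) x1=(0.5228, 1.1860) x2=(-1.8783, 1.2892)
step 21: x0=(-0.7310, -1.7316) x1=(0.4963, 1.2049) x2=(-1.9040, 1.2783)
step 22: x0=(-0.7589, -1.7357) x1=(0.4692, 1.2237) x2=(-1.9290, 1.2672)
step 23: x0=(-0.7868, -1.7392) x1=(0.4416, 1.2422) x2=(-1.9534, 1.2559)
step 24: x0=(-0.8147, -1.7422) x1=(0.4133, 1.2605) x2=(-1.9770, 1.2443)
step 25: x0=(-0.8425, -1.7447) x1=(0.3846, 1.2785) x2=(-2.0000, 1.2325)
step 26: x0=(-0.8704, -1.7466) x1=(0.3552, 1.2963) x2=(-2.0222, 1.2204)
step 27: x0=(-0.8982, -1.7480) x1=(0.3253, 1.3139) x2=(-2.0438, 1.2082)
step 28: x0=(-0.9260, -1.7489) x1=(0.2948, 1.3312) x2=(-2.0647, 1.1957)
step 29: x0=(-0.9537, -1.7492) x1=(0.2638, 1.3482) x2=(-2.0848, 1.1829)

(-2.0848, 1.1829)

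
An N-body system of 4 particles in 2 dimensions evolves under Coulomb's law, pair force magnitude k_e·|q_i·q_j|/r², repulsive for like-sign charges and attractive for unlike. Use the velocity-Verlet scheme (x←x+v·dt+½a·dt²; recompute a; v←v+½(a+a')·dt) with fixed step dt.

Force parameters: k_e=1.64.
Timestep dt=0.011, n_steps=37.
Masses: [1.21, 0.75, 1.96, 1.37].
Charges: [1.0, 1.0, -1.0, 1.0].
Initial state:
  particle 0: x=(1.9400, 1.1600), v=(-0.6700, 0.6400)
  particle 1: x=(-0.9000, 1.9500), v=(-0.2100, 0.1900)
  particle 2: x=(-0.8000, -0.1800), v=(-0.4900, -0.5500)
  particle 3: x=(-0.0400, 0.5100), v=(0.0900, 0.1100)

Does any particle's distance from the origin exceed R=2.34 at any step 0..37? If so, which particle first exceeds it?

step 0: x0=(1.9400, 1.1600) x1=(-0.9000, 1.9500) x2=(-0.8000, -0.1800) x3=(-0.0400, 0.5100)
step 1: x0=(1.9326, 1.1670) x1=(-0.9023, 1.9521) x2=(-0.8054, -0.1860) x3=(-0.0391, 0.5111)
step 2: x0=(1.9253, 1.1741) x1=(-0.9048, 1.9542) x2=(-0.8106, -0.1919) x3=(-0.0382, 0.5121)
step 3: x0=(1.9181, 1.1811) x1=(-0.9073, 1.9564) x2=(-0.8158, -0.1977) x3=(-0.0375, 0.5130)
step 4: x0=(1.9108, 1.1882) x1=(-0.9098, 1.9586) x2=(-0.8209, -0.2035) x3=(-0.0369, 0.5137)
step 5: x0=(1.9036, 1.1952) x1=(-0.9125, 1.9608) x2=(-0.8260, -0.2091) x3=(-0.0364, 0.5142)
step 6: x0=(1.8965, 1.2022) x1=(-0.9152, 1.9631) x2=(-0.8309, -0.2147) x3=(-0.0359, 0.5147)
step 7: x0=(1.8894, 1.2093) x1=(-0.9180, 1.9654) x2=(-0.8358, -0.2202) x3=(-0.0356, 0.5150)
step 8: x0=(1.8823, 1.2163) x1=(-0.9209, 1.9677) x2=(-0.8407, -0.2256) x3=(-0.0354, 0.5151)
step 9: x0=(1.8753, 1.2233) x1=(-0.9238, 1.9701) x2=(-0.8454, -0.2309) x3=(-0.0352, 0.5151)
step 10: x0=(1.8683, 1.2304) x1=(-0.9269, 1.9725) x2=(-0.8501, -0.2361) x3=(-0.0352, 0.5150)
step 11: x0=(1.8613, 1.2374) x1=(-0.9300, 1.9749) x2=(-0.8547, -0.2413) x3=(-0.0352, 0.5147)
step 12: x0=(1.8544, 1.2445) x1=(-0.9332, 1.9773) x2=(-0.8593, -0.2463) x3=(-0.0354, 0.5143)
step 13: x0=(1.8475, 1.2515) x1=(-0.9364, 1.9798) x2=(-0.8637, -0.2513) x3=(-0.0356, 0.5138)
step 14: x0=(1.8407, 1.2585) x1=(-0.9397, 1.9823) x2=(-0.8682, -0.2562) x3=(-0.0360, 0.5131)
step 15: x0=(1.8339, 1.2656) x1=(-0.9431, 1.9849) x2=(-0.8725, -0.2610) x3=(-0.0364, 0.5124)
step 16: x0=(1.8272, 1.2726) x1=(-0.9466, 1.9874) x2=(-0.8768, -0.2658) x3=(-0.0369, 0.5114)
step 17: x0=(1.8205, 1.2797) x1=(-0.9502, 1.9900) x2=(-0.8810, -0.2705) x3=(-0.0375, 0.5104)
step 18: x0=(1.8138, 1.2867) x1=(-0.9538, 1.9927) x2=(-0.8851, -0.2751) x3=(-0.0382, 0.5092)
step 19: x0=(1.8072, 1.2938) x1=(-0.9575, 1.9953) x2=(-0.8892, -0.2796) x3=(-0.0389, 0.5079)
step 20: x0=(1.8006, 1.3008) x1=(-0.9613, 1.9980) x2=(-0.8933, -0.2840) x3=(-0.0398, 0.5065)
step 21: x0=(1.7941, 1.3079) x1=(-0.9652, 2.0008) x2=(-0.8972, -0.2884) x3=(-0.0408, 0.5049)
step 22: x0=(1.7876, 1.3149) x1=(-0.9691, 2.0035) x2=(-0.9011, -0.2927) x3=(-0.0418, 0.5032)
step 23: x0=(1.7811, 1.3220) x1=(-0.9731, 2.0063) x2=(-0.9049, -0.2969) x3=(-0.0429, 0.5014)
step 24: x0=(1.7747, 1.3291) x1=(-0.9772, 2.0091) x2=(-0.9087, -0.3010) x3=(-0.0441, 0.4995)
step 25: x0=(1.7684, 1.3361) x1=(-0.9814, 2.0120) x2=(-0.9124, -0.3051) x3=(-0.0454, 0.4974)
step 26: x0=(1.7620, 1.3432) x1=(-0.9856, 2.0148) x2=(-0.9161, -0.3091) x3=(-0.0468, 0.4952)
step 27: x0=(1.7558, 1.3503) x1=(-0.9899, 2.0177) x2=(-0.9197, -0.3130) x3=(-0.0482, 0.4929)
step 28: x0=(1.7495, 1.3574) x1=(-0.9943, 2.0207) x2=(-0.9232, -0.3169) x3=(-0.0498, 0.4905)
step 29: x0=(1.7434, 1.3645) x1=(-0.9988, 2.0236) x2=(-0.9266, -0.3207) x3=(-0.0514, 0.4879)
step 30: x0=(1.7372, 1.3716) x1=(-1.0033, 2.0266) x2=(-0.9301, -0.3244) x3=(-0.0531, 0.4852)
step 31: x0=(1.7311, 1.3787) x1=(-1.0079, 2.0297) x2=(-0.9334, -0.3280) x3=(-0.0549, 0.4824)
step 32: x0=(1.7250, 1.3858) x1=(-1.0126, 2.0327) x2=(-0.9367, -0.3316) x3=(-0.0568, 0.4795)
step 33: x0=(1.7190, 1.3929) x1=(-1.0173, 2.0358) x2=(-0.9399, -0.3350) x3=(-0.0588, 0.4764)
step 34: x0=(1.7130, 1.4000) x1=(-1.0222, 2.0389) x2=(-0.9431, -0.3385) x3=(-0.0608, 0.4733)
step 35: x0=(1.7071, 1.4071) x1=(-1.0270, 2.0420) x2=(-0.9462, -0.3418) x3=(-0.0630, 0.4700)
step 36: x0=(1.7012, 1.4142) x1=(-1.0320, 2.0452) x2=(-0.9492, -0.3451) x3=(-0.0652, 0.4665)
step 37: x0=(1.6954, 1.4213) x1=(-1.0371, 2.0484) x2=(-0.9522, -0.3483) x3=(-0.0675, 0.4630)

no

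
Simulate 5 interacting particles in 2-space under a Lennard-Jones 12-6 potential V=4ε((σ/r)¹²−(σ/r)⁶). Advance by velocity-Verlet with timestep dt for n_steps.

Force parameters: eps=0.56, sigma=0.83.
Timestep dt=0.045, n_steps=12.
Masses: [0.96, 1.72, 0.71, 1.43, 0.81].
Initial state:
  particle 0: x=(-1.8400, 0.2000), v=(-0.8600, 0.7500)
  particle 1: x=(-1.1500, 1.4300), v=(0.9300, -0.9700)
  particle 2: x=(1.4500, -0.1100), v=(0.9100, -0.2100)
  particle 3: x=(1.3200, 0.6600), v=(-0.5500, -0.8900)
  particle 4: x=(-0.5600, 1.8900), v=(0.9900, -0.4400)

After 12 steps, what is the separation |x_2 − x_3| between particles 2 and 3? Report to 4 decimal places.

step 0: x0=(-1.8400, 0.2000) x1=(-1.1500, 1.4300) x2=(1.4500, -0.1100) x3=(1.3200, 0.6600) x4=(-0.5600, 1.8900)
step 1: x0=(-1.8785, 0.2341) x1=(-1.1507, 1.3531) x2=(1.5020, -0.1852) x3=(1.2897, 0.6526) x4=(-0.4253, 1.9404)
step 2: x0=(-1.9164, 0.2691) x1=(-1.1516, 1.2757) x2=(1.5589, -0.2795) x3=(1.2570, 0.6547) x4=(-0.2908, 1.9907)
step 3: x0=(-1.9533, 0.3054) x1=(-1.1519, 1.1986) x2=(1.6146, -0.3702) x3=(1.2248, 0.6551) x4=(-0.1587, 2.0387)
step 4: x0=(-1.9889, 0.3432) x1=(-1.1523, 1.1212) x2=(1.6689, -0.4571) x3=(1.1933, 0.6536) x4=(-0.0278, 2.0857)
step 5: x0=(-2.0226, 0.3827) x1=(-1.1536, 1.0430) x2=(1.7221, -0.5415) x3=(1.1623, 0.6509) x4=(0.1027, 2.1322)
step 6: x0=(-2.0538, 0.4241) x1=(-1.1560, 0.9638) x2=(1.7746, -0.6245) x3=(1.1315, 0.6476) x4=(0.2331, 2.1783)
step 7: x0=(-2.0821, 0.4672) x1=(-1.1601, 0.8837) x2=(1.8266, -0.7066) x3=(1.1008, 0.6440) x4=(0.3634, 2.2241)
step 8: x0=(-2.1074, 0.5118) x1=(-1.1658, 0.8029) x2=(1.8784, -0.7882) x3=(1.0702, 0.6403) x4=(0.4938, 2.2697)
step 9: x0=(-2.1299, 0.5572) x1=(-1.1730, 0.7216) x2=(1.9300, -0.8695) x3=(1.0397, 0.6365) x4=(0.6243, 2.3150)
step 10: x0=(-2.1498, 0.6030) x1=(-1.1816, 0.6400) x2=(1.9815, -0.9505) x3=(1.0091, 0.6327) x4=(0.7547, 2.3601)
step 11: x0=(-2.1674, 0.6489) x1=(-1.1915, 0.5584) x2=(2.0329, -1.0314) x3=(0.9786, 0.6290) x4=(0.8852, 2.4049)
step 12: x0=(-2.1822, 0.6945) x1=(-1.2029, 0.4770) x2=(2.0842, -1.1122) x3=(0.9480, 0.6253) x4=(1.0157, 2.4496)

2.0760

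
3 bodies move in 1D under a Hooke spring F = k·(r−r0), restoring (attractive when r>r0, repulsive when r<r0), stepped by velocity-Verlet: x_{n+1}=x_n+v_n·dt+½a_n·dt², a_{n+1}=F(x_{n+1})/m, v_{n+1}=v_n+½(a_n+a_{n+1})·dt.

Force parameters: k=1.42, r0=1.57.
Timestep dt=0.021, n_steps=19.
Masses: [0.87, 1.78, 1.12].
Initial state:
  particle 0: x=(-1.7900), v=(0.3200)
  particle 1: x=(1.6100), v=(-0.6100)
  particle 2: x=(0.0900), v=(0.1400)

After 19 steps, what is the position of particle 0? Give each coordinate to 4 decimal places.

step 0: x0=(-1.7900) x1=(1.6100) x2=(0.0900)
step 1: x0=(-1.7825) x1=(1.5969) x2=(0.0928)
step 2: x0=(-1.7735) x1=(1.5831) x2=(0.0955)
step 3: x0=(-1.7630) x1=(1.5688) x2=(0.0979)
step 4: x0=(-1.7510) x1=(1.5539) x2=(0.1001)
step 5: x0=(-1.7376) x1=(1.5384) x2=(0.1021)
step 6: x0=(-1.7227) x1=(1.5223) x2=(0.1038)
step 7: x0=(-1.7064) x1=(1.5058) x2=(0.1053)
step 8: x0=(-1.6888) x1=(1.4887) x2=(0.1066)
step 9: x0=(-1.6699) x1=(1.4711) x2=(0.1077)
step 10: x0=(-1.6497) x1=(1.4530) x2=(0.1085)
step 11: x0=(-1.6282) x1=(1.4345) x2=(0.1091)
step 12: x0=(-1.6056) x1=(1.4155) x2=(0.1095)
step 13: x0=(-1.5818) x1=(1.3961) x2=(0.1096)
step 14: x0=(-1.5569) x1=(1.3763) x2=(0.1096)
step 15: x0=(-1.5310) x1=(1.3561) x2=(0.1093)
step 16: x0=(-1.5040) x1=(1.3356) x2=(0.1087)
step 17: x0=(-1.4761) x1=(1.3148) x2=(0.1080)
step 18: x0=(-1.4474) x1=(1.2937) x2=(0.1070)
step 19: x0=(-1.4177) x1=(1.2722) x2=(0.1059)

(-1.4177)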